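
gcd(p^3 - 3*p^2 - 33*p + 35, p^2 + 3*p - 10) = p + 5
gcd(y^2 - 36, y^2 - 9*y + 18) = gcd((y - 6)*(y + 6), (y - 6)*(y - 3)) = y - 6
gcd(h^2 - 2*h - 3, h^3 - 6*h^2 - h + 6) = h + 1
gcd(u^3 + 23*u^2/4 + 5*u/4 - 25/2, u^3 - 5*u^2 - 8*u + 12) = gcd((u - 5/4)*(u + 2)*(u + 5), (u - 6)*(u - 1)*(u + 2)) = u + 2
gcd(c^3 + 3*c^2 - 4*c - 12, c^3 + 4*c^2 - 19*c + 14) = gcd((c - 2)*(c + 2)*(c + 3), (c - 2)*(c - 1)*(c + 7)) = c - 2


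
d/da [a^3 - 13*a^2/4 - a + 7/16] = 3*a^2 - 13*a/2 - 1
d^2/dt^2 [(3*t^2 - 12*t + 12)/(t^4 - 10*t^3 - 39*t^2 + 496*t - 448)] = 6*(3*t^6 - 6*t^5 + 211*t^4 - 548*t^3 + 252*t^2 - 308*t + 3532)/(t^10 - 14*t^9 - 105*t^8 + 2044*t^7 + 1183*t^6 - 97902*t^5 + 167657*t^4 + 1449440*t^3 - 4432512*t^2 + 4315136*t - 1404928)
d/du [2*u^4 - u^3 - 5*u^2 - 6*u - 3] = 8*u^3 - 3*u^2 - 10*u - 6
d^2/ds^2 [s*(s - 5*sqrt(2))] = 2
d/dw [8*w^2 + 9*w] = 16*w + 9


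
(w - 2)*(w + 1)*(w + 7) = w^3 + 6*w^2 - 9*w - 14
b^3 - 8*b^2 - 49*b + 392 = (b - 8)*(b - 7)*(b + 7)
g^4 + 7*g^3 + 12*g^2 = g^2*(g + 3)*(g + 4)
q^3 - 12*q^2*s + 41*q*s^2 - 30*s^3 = (q - 6*s)*(q - 5*s)*(q - s)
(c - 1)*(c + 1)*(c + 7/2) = c^3 + 7*c^2/2 - c - 7/2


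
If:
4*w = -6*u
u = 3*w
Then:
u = 0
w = 0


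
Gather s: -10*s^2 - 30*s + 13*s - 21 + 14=-10*s^2 - 17*s - 7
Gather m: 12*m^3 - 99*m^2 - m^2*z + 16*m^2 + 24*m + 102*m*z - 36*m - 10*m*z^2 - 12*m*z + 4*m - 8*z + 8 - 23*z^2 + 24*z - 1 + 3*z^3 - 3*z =12*m^3 + m^2*(-z - 83) + m*(-10*z^2 + 90*z - 8) + 3*z^3 - 23*z^2 + 13*z + 7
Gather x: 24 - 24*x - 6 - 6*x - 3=15 - 30*x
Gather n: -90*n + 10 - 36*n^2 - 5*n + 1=-36*n^2 - 95*n + 11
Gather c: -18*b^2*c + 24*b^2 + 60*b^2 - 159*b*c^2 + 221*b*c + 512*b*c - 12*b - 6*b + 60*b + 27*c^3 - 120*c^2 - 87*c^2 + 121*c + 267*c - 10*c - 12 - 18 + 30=84*b^2 + 42*b + 27*c^3 + c^2*(-159*b - 207) + c*(-18*b^2 + 733*b + 378)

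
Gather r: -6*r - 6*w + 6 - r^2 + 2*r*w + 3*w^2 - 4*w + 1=-r^2 + r*(2*w - 6) + 3*w^2 - 10*w + 7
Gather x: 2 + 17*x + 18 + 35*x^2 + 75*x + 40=35*x^2 + 92*x + 60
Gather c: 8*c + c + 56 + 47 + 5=9*c + 108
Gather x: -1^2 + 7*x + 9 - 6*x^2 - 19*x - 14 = -6*x^2 - 12*x - 6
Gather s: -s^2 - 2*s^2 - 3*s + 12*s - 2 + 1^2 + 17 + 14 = -3*s^2 + 9*s + 30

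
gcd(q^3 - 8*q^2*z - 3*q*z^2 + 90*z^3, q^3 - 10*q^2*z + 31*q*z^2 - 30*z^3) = -q + 5*z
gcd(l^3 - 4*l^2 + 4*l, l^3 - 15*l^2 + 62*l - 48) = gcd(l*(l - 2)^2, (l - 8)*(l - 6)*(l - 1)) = 1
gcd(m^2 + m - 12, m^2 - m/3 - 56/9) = 1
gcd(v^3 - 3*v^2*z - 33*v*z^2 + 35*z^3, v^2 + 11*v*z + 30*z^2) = v + 5*z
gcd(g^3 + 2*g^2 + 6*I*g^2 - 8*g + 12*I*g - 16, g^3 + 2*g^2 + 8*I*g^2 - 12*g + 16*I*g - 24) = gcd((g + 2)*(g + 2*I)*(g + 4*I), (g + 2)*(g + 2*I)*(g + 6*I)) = g^2 + g*(2 + 2*I) + 4*I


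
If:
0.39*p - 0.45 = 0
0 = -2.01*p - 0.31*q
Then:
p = 1.15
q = -7.48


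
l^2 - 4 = (l - 2)*(l + 2)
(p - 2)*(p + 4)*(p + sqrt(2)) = p^3 + sqrt(2)*p^2 + 2*p^2 - 8*p + 2*sqrt(2)*p - 8*sqrt(2)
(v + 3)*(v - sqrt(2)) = v^2 - sqrt(2)*v + 3*v - 3*sqrt(2)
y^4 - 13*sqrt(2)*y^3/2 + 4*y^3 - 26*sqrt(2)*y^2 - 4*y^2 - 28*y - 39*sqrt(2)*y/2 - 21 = (y + 3)*(y - 7*sqrt(2))*(sqrt(2)*y/2 + sqrt(2)/2)*(sqrt(2)*y + 1)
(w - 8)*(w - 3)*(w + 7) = w^3 - 4*w^2 - 53*w + 168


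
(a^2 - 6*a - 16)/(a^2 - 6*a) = (a^2 - 6*a - 16)/(a*(a - 6))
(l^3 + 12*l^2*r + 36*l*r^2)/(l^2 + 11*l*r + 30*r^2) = l*(l + 6*r)/(l + 5*r)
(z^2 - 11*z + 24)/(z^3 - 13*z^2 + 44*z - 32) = (z - 3)/(z^2 - 5*z + 4)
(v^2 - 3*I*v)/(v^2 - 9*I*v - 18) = v/(v - 6*I)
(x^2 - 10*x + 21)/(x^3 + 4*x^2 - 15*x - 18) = (x - 7)/(x^2 + 7*x + 6)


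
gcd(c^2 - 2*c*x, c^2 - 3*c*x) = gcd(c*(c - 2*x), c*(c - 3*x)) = c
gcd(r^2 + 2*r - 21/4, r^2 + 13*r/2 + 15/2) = 1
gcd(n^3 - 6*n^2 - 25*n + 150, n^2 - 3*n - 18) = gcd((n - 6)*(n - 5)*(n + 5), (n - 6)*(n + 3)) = n - 6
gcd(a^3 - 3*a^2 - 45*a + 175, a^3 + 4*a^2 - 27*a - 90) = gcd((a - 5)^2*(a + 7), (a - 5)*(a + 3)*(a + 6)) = a - 5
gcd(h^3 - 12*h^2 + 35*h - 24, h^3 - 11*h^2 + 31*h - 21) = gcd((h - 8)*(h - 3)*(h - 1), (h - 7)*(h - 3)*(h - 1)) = h^2 - 4*h + 3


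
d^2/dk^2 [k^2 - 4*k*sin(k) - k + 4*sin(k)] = 4*k*sin(k) - 4*sin(k) - 8*cos(k) + 2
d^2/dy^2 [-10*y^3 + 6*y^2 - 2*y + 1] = 12 - 60*y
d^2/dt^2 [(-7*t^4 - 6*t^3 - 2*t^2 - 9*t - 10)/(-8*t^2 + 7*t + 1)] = 2*(448*t^6 - 1176*t^5 + 861*t^4 + 1422*t^3 + 2136*t^2 - 1446*t + 509)/(512*t^6 - 1344*t^5 + 984*t^4 - 7*t^3 - 123*t^2 - 21*t - 1)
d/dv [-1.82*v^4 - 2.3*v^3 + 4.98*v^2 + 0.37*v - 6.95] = -7.28*v^3 - 6.9*v^2 + 9.96*v + 0.37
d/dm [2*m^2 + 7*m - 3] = 4*m + 7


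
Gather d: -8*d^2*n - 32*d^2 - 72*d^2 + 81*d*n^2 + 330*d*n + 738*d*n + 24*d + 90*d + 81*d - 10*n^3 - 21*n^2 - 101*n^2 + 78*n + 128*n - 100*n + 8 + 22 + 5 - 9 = d^2*(-8*n - 104) + d*(81*n^2 + 1068*n + 195) - 10*n^3 - 122*n^2 + 106*n + 26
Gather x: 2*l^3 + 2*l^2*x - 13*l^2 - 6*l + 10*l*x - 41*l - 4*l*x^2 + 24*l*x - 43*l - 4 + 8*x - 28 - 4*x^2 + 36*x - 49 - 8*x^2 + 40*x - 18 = 2*l^3 - 13*l^2 - 90*l + x^2*(-4*l - 12) + x*(2*l^2 + 34*l + 84) - 99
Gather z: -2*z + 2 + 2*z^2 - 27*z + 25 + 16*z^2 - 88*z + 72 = 18*z^2 - 117*z + 99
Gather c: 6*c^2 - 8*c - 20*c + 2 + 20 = 6*c^2 - 28*c + 22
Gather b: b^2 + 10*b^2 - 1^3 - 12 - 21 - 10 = 11*b^2 - 44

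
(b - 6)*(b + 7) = b^2 + b - 42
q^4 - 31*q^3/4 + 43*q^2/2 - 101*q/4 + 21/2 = (q - 3)*(q - 2)*(q - 7/4)*(q - 1)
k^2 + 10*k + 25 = (k + 5)^2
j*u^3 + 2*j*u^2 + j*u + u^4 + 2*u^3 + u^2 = u*(j + u)*(u + 1)^2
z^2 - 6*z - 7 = (z - 7)*(z + 1)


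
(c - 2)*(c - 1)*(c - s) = c^3 - c^2*s - 3*c^2 + 3*c*s + 2*c - 2*s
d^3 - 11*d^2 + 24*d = d*(d - 8)*(d - 3)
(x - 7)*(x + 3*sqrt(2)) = x^2 - 7*x + 3*sqrt(2)*x - 21*sqrt(2)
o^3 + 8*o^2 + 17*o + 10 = (o + 1)*(o + 2)*(o + 5)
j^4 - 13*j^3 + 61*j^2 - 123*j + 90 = (j - 5)*(j - 3)^2*(j - 2)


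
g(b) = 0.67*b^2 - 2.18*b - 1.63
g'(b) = 1.34*b - 2.18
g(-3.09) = 11.50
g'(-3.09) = -6.32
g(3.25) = -1.64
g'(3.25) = 2.18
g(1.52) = -3.40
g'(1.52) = -0.14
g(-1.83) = 4.60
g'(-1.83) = -4.63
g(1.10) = -3.22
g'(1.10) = -0.71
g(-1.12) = 1.65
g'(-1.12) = -3.68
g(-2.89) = 10.27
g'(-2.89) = -6.05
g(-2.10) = 5.90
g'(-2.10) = -4.99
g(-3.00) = 10.94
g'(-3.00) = -6.20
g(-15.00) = 181.82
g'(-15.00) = -22.28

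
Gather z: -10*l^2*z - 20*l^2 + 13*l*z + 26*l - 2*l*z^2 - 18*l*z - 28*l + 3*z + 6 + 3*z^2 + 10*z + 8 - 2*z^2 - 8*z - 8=-20*l^2 - 2*l + z^2*(1 - 2*l) + z*(-10*l^2 - 5*l + 5) + 6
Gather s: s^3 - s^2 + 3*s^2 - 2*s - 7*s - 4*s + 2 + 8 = s^3 + 2*s^2 - 13*s + 10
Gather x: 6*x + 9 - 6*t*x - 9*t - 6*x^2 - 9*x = -9*t - 6*x^2 + x*(-6*t - 3) + 9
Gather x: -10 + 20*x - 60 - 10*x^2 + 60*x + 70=-10*x^2 + 80*x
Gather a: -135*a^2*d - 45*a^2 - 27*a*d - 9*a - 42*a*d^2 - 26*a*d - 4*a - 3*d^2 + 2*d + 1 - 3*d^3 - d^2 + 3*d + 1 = a^2*(-135*d - 45) + a*(-42*d^2 - 53*d - 13) - 3*d^3 - 4*d^2 + 5*d + 2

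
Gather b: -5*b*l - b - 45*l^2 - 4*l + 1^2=b*(-5*l - 1) - 45*l^2 - 4*l + 1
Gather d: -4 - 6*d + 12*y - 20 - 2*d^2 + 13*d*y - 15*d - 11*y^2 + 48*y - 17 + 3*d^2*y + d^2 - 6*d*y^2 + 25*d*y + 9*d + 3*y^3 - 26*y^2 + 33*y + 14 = d^2*(3*y - 1) + d*(-6*y^2 + 38*y - 12) + 3*y^3 - 37*y^2 + 93*y - 27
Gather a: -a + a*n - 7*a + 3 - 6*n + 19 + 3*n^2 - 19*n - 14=a*(n - 8) + 3*n^2 - 25*n + 8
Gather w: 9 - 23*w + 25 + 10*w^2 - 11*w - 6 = 10*w^2 - 34*w + 28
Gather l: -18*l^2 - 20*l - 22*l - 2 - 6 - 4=-18*l^2 - 42*l - 12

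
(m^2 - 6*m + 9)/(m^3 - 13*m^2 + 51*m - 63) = 1/(m - 7)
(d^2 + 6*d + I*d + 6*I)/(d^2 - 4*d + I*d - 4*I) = (d + 6)/(d - 4)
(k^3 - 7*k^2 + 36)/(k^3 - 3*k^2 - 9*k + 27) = (k^2 - 4*k - 12)/(k^2 - 9)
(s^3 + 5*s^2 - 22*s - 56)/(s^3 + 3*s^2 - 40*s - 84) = (s - 4)/(s - 6)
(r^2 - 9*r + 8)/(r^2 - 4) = (r^2 - 9*r + 8)/(r^2 - 4)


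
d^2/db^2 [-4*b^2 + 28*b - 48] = -8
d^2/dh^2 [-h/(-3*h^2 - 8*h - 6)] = 2*(4*h*(3*h + 4)^2 - (9*h + 8)*(3*h^2 + 8*h + 6))/(3*h^2 + 8*h + 6)^3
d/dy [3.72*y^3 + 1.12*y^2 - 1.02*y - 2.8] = 11.16*y^2 + 2.24*y - 1.02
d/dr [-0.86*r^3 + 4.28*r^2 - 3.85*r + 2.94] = -2.58*r^2 + 8.56*r - 3.85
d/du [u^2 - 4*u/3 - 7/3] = 2*u - 4/3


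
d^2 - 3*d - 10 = (d - 5)*(d + 2)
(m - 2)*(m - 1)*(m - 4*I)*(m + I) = m^4 - 3*m^3 - 3*I*m^3 + 6*m^2 + 9*I*m^2 - 12*m - 6*I*m + 8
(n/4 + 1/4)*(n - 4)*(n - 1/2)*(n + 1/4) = n^4/4 - 13*n^3/16 - 27*n^2/32 + 11*n/32 + 1/8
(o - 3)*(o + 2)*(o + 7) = o^3 + 6*o^2 - 13*o - 42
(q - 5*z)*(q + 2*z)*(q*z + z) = q^3*z - 3*q^2*z^2 + q^2*z - 10*q*z^3 - 3*q*z^2 - 10*z^3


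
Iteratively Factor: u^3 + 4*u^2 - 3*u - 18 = (u - 2)*(u^2 + 6*u + 9) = (u - 2)*(u + 3)*(u + 3)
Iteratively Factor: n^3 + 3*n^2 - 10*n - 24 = (n - 3)*(n^2 + 6*n + 8) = (n - 3)*(n + 2)*(n + 4)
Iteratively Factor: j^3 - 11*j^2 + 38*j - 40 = (j - 2)*(j^2 - 9*j + 20) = (j - 5)*(j - 2)*(j - 4)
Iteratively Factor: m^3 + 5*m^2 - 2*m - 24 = (m + 3)*(m^2 + 2*m - 8) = (m - 2)*(m + 3)*(m + 4)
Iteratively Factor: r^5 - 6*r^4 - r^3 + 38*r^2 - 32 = (r - 4)*(r^4 - 2*r^3 - 9*r^2 + 2*r + 8) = (r - 4)^2*(r^3 + 2*r^2 - r - 2) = (r - 4)^2*(r - 1)*(r^2 + 3*r + 2) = (r - 4)^2*(r - 1)*(r + 1)*(r + 2)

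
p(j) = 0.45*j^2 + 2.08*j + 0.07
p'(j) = 0.9*j + 2.08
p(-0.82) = -1.33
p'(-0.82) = 1.34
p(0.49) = 1.20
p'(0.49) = 2.52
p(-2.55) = -2.31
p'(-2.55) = -0.22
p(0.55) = 1.35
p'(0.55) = 2.58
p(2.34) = 7.40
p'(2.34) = 4.19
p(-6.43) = 5.30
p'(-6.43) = -3.71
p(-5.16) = 1.32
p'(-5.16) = -2.56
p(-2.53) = -2.31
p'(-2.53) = -0.20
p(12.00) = 89.83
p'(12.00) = 12.88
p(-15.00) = 70.12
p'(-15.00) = -11.42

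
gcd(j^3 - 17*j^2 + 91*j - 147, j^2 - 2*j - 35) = j - 7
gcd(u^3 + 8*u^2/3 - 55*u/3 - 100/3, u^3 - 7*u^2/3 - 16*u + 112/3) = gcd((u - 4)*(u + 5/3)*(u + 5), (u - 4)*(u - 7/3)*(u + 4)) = u - 4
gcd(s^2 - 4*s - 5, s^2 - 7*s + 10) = s - 5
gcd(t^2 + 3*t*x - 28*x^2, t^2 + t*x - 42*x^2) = t + 7*x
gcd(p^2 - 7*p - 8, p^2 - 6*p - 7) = p + 1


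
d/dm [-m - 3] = -1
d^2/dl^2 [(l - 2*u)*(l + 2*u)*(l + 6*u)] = 6*l + 12*u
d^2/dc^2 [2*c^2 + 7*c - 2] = 4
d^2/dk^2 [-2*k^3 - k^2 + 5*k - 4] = -12*k - 2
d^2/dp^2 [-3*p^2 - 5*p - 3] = -6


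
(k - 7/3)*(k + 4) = k^2 + 5*k/3 - 28/3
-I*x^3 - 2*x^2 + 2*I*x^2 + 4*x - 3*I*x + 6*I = (x - 2)*(x - 3*I)*(-I*x + 1)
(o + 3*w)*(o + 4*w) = o^2 + 7*o*w + 12*w^2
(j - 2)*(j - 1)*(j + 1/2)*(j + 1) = j^4 - 3*j^3/2 - 2*j^2 + 3*j/2 + 1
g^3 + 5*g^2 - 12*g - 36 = (g - 3)*(g + 2)*(g + 6)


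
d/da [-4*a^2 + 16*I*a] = -8*a + 16*I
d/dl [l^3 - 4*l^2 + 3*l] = 3*l^2 - 8*l + 3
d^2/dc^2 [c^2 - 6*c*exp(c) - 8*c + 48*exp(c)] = -6*c*exp(c) + 36*exp(c) + 2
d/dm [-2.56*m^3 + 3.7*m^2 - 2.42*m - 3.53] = -7.68*m^2 + 7.4*m - 2.42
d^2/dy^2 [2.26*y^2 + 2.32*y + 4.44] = 4.52000000000000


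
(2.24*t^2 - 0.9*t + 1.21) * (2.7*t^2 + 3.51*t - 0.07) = 6.048*t^4 + 5.4324*t^3 - 0.0488*t^2 + 4.3101*t - 0.0847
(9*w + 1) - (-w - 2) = 10*w + 3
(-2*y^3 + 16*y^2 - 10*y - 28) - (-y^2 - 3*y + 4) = -2*y^3 + 17*y^2 - 7*y - 32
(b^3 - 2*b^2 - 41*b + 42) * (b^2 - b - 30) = b^5 - 3*b^4 - 69*b^3 + 143*b^2 + 1188*b - 1260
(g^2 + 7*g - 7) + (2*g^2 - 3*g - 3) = 3*g^2 + 4*g - 10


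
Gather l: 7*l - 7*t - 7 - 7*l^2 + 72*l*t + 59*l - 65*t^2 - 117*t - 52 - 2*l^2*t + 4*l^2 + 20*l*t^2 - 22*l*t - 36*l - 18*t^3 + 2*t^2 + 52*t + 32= l^2*(-2*t - 3) + l*(20*t^2 + 50*t + 30) - 18*t^3 - 63*t^2 - 72*t - 27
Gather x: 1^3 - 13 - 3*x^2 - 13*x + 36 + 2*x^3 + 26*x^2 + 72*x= 2*x^3 + 23*x^2 + 59*x + 24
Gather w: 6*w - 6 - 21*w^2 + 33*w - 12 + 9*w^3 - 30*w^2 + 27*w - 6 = 9*w^3 - 51*w^2 + 66*w - 24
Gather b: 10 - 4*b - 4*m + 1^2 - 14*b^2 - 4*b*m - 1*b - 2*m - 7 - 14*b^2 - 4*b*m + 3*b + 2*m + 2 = -28*b^2 + b*(-8*m - 2) - 4*m + 6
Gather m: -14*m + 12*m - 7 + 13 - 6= -2*m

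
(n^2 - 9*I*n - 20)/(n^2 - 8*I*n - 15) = (n - 4*I)/(n - 3*I)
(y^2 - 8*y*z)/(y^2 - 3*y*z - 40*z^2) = y/(y + 5*z)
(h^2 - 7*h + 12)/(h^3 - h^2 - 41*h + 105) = (h - 4)/(h^2 + 2*h - 35)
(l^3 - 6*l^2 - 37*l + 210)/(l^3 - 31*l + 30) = (l - 7)/(l - 1)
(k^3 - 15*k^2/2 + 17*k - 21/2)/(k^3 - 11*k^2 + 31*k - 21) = (k - 7/2)/(k - 7)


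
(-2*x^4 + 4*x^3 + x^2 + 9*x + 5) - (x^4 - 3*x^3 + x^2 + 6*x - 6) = -3*x^4 + 7*x^3 + 3*x + 11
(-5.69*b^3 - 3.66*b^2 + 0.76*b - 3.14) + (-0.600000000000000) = -5.69*b^3 - 3.66*b^2 + 0.76*b - 3.74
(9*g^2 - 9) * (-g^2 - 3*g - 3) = -9*g^4 - 27*g^3 - 18*g^2 + 27*g + 27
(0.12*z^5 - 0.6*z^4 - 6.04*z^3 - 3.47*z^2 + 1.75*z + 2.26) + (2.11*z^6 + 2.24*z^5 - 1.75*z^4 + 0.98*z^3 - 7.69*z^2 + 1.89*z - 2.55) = 2.11*z^6 + 2.36*z^5 - 2.35*z^4 - 5.06*z^3 - 11.16*z^2 + 3.64*z - 0.29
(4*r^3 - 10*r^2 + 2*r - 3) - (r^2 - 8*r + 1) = 4*r^3 - 11*r^2 + 10*r - 4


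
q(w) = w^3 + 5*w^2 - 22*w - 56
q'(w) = 3*w^2 + 10*w - 22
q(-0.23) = -50.69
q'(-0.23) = -24.14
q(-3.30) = 35.11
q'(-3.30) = -22.33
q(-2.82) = 23.38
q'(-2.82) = -26.34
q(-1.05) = -28.55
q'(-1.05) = -29.19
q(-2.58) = 16.87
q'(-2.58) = -27.83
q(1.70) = -74.04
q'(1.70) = 3.67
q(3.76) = -14.87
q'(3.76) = 58.01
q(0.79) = -69.77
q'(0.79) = -12.23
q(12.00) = 2128.00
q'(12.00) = 530.00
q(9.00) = 880.00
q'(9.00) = 311.00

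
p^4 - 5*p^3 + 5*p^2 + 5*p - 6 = (p - 3)*(p - 2)*(p - 1)*(p + 1)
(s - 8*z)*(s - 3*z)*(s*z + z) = s^3*z - 11*s^2*z^2 + s^2*z + 24*s*z^3 - 11*s*z^2 + 24*z^3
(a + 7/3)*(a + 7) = a^2 + 28*a/3 + 49/3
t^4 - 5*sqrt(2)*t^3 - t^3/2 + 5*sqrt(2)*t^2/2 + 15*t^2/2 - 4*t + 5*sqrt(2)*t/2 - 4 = (t - 1)*(t + 1/2)*(t - 4*sqrt(2))*(t - sqrt(2))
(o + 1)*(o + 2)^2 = o^3 + 5*o^2 + 8*o + 4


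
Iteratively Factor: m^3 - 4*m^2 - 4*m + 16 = (m - 2)*(m^2 - 2*m - 8) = (m - 2)*(m + 2)*(m - 4)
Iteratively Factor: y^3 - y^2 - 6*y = (y - 3)*(y^2 + 2*y) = y*(y - 3)*(y + 2)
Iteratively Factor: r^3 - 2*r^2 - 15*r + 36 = (r - 3)*(r^2 + r - 12) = (r - 3)^2*(r + 4)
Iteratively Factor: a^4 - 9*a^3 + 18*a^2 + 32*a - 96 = (a + 2)*(a^3 - 11*a^2 + 40*a - 48) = (a - 4)*(a + 2)*(a^2 - 7*a + 12) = (a - 4)^2*(a + 2)*(a - 3)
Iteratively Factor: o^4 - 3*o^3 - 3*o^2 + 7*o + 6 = (o - 2)*(o^3 - o^2 - 5*o - 3) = (o - 3)*(o - 2)*(o^2 + 2*o + 1) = (o - 3)*(o - 2)*(o + 1)*(o + 1)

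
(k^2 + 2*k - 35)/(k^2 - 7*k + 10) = (k + 7)/(k - 2)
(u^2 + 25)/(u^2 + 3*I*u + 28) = (u^2 + 25)/(u^2 + 3*I*u + 28)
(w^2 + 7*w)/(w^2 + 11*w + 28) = w/(w + 4)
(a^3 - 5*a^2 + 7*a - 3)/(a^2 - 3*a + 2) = (a^2 - 4*a + 3)/(a - 2)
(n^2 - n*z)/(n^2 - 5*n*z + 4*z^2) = n/(n - 4*z)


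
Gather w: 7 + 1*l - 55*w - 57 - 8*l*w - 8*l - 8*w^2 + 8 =-7*l - 8*w^2 + w*(-8*l - 55) - 42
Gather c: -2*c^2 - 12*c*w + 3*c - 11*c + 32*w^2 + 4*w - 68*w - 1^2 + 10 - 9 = -2*c^2 + c*(-12*w - 8) + 32*w^2 - 64*w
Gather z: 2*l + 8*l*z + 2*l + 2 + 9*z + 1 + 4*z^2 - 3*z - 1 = 4*l + 4*z^2 + z*(8*l + 6) + 2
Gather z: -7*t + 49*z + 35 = -7*t + 49*z + 35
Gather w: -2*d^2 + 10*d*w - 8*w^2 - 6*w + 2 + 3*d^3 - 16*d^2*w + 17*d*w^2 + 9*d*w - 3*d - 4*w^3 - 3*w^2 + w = 3*d^3 - 2*d^2 - 3*d - 4*w^3 + w^2*(17*d - 11) + w*(-16*d^2 + 19*d - 5) + 2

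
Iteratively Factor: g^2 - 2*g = (g - 2)*(g)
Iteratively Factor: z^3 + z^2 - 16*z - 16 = (z - 4)*(z^2 + 5*z + 4) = (z - 4)*(z + 4)*(z + 1)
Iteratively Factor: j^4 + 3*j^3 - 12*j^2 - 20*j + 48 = (j - 2)*(j^3 + 5*j^2 - 2*j - 24) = (j - 2)*(j + 4)*(j^2 + j - 6) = (j - 2)*(j + 3)*(j + 4)*(j - 2)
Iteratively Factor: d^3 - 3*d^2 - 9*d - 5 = (d - 5)*(d^2 + 2*d + 1) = (d - 5)*(d + 1)*(d + 1)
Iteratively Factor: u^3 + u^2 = (u)*(u^2 + u) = u*(u + 1)*(u)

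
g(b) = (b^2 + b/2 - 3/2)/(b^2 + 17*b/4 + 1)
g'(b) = (-2*b - 17/4)*(b^2 + b/2 - 3/2)/(b^2 + 17*b/4 + 1)^2 + (2*b + 1/2)/(b^2 + 17*b/4 + 1)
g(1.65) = 0.19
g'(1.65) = 0.22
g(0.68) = -0.16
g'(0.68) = 0.63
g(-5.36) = 3.53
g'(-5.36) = 1.82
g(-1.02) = 0.42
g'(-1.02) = 1.08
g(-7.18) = 2.11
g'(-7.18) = 0.34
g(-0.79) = 0.73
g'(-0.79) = 1.75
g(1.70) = 0.20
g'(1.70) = 0.21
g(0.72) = -0.14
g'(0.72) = 0.59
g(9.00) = 0.70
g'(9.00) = 0.02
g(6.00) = 0.60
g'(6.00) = 0.04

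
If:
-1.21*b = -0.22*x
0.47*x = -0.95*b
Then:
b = 0.00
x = 0.00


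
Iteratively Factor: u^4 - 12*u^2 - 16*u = (u + 2)*(u^3 - 2*u^2 - 8*u) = (u + 2)^2*(u^2 - 4*u) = (u - 4)*(u + 2)^2*(u)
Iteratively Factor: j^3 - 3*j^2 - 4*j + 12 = (j - 3)*(j^2 - 4) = (j - 3)*(j + 2)*(j - 2)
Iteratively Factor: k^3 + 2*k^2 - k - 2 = (k - 1)*(k^2 + 3*k + 2) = (k - 1)*(k + 1)*(k + 2)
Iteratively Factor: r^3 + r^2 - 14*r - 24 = (r + 2)*(r^2 - r - 12) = (r + 2)*(r + 3)*(r - 4)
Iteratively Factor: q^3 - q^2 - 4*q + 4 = (q - 2)*(q^2 + q - 2) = (q - 2)*(q + 2)*(q - 1)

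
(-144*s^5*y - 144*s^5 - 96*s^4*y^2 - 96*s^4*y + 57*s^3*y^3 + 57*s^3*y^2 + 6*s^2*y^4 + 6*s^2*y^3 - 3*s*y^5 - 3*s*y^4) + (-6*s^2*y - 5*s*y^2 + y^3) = -144*s^5*y - 144*s^5 - 96*s^4*y^2 - 96*s^4*y + 57*s^3*y^3 + 57*s^3*y^2 + 6*s^2*y^4 + 6*s^2*y^3 - 6*s^2*y - 3*s*y^5 - 3*s*y^4 - 5*s*y^2 + y^3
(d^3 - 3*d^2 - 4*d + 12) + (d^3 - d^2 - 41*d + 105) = 2*d^3 - 4*d^2 - 45*d + 117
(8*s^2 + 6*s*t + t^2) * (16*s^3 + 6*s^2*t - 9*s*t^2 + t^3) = 128*s^5 + 144*s^4*t - 20*s^3*t^2 - 40*s^2*t^3 - 3*s*t^4 + t^5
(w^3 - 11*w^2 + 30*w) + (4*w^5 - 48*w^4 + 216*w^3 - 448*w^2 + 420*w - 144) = 4*w^5 - 48*w^4 + 217*w^3 - 459*w^2 + 450*w - 144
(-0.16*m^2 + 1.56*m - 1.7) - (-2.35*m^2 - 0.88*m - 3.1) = 2.19*m^2 + 2.44*m + 1.4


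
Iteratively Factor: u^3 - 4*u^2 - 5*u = (u)*(u^2 - 4*u - 5) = u*(u - 5)*(u + 1)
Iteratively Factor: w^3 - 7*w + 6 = (w - 1)*(w^2 + w - 6) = (w - 1)*(w + 3)*(w - 2)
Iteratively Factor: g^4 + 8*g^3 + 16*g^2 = (g)*(g^3 + 8*g^2 + 16*g) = g^2*(g^2 + 8*g + 16) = g^2*(g + 4)*(g + 4)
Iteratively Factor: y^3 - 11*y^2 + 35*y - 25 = (y - 5)*(y^2 - 6*y + 5) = (y - 5)*(y - 1)*(y - 5)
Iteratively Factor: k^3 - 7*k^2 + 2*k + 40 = (k - 4)*(k^2 - 3*k - 10) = (k - 5)*(k - 4)*(k + 2)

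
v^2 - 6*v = v*(v - 6)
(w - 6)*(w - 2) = w^2 - 8*w + 12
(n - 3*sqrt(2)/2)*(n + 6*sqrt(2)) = n^2 + 9*sqrt(2)*n/2 - 18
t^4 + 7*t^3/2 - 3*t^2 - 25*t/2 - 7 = (t - 2)*(t + 1)^2*(t + 7/2)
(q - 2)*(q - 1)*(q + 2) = q^3 - q^2 - 4*q + 4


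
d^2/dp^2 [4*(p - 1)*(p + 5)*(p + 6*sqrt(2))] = 24*p + 32 + 48*sqrt(2)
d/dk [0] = 0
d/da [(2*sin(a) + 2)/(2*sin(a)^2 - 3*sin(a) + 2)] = 2*(-4*sin(a) + cos(2*a) + 4)*cos(a)/(-3*sin(a) - cos(2*a) + 3)^2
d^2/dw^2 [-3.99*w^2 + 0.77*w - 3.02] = -7.98000000000000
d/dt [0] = 0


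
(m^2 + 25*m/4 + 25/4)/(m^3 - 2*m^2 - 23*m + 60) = (m + 5/4)/(m^2 - 7*m + 12)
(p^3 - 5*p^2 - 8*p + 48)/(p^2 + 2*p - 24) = (p^2 - p - 12)/(p + 6)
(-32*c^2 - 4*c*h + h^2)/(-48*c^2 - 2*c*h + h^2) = (4*c + h)/(6*c + h)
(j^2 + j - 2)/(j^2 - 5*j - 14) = (j - 1)/(j - 7)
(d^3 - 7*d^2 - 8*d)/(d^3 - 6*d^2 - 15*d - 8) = d/(d + 1)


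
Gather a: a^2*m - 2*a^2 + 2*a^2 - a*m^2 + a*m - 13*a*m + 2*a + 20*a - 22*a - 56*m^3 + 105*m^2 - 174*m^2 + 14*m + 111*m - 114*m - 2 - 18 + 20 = a^2*m + a*(-m^2 - 12*m) - 56*m^3 - 69*m^2 + 11*m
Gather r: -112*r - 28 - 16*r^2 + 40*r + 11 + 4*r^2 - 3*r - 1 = -12*r^2 - 75*r - 18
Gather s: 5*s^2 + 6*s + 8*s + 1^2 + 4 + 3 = 5*s^2 + 14*s + 8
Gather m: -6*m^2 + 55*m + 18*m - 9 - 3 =-6*m^2 + 73*m - 12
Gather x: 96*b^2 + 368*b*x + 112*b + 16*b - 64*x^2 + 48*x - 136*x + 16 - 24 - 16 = 96*b^2 + 128*b - 64*x^2 + x*(368*b - 88) - 24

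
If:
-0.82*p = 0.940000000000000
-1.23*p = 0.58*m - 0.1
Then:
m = 2.60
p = -1.15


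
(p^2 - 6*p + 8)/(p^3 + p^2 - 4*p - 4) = (p - 4)/(p^2 + 3*p + 2)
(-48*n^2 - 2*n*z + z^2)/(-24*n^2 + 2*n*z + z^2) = (-8*n + z)/(-4*n + z)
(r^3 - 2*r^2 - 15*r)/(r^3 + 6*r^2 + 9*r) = (r - 5)/(r + 3)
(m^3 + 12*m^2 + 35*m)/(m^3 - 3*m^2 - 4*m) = (m^2 + 12*m + 35)/(m^2 - 3*m - 4)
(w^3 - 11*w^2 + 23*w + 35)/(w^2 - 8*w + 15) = (w^2 - 6*w - 7)/(w - 3)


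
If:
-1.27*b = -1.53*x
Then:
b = 1.20472440944882*x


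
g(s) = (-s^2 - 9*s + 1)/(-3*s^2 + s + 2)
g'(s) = (-2*s - 9)/(-3*s^2 + s + 2) + (6*s - 1)*(-s^2 - 9*s + 1)/(-3*s^2 + s + 2)^2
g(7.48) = 0.77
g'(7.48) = -0.06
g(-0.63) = 34.99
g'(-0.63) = -975.88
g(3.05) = 1.56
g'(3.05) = -0.52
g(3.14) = 1.52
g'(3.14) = -0.48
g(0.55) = -2.59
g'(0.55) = -9.77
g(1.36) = 5.98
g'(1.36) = -14.21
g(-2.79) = -0.76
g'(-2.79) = -0.42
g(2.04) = 2.55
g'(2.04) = -1.84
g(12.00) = 0.60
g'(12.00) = -0.02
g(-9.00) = 0.00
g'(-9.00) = -0.04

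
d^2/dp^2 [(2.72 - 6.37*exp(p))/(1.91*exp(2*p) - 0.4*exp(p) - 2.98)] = (-23.238397*exp(4*p) + 34.824648*exp(3*p) - 223.774836*exp(2*p) + 69.955024*exp(p) - 59.810388)*exp(p)/(6.967871*exp(6*p) - 4.37772*exp(5*p) - 31.697214*exp(4*p) + 13.59632*exp(3*p) + 49.454292*exp(2*p) - 10.65648*exp(p) - 26.463592)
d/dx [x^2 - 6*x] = 2*x - 6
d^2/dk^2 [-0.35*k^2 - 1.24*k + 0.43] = -0.700000000000000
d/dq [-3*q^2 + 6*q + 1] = 6 - 6*q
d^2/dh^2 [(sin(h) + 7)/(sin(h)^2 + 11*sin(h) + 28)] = (4*sin(h) + cos(h)^2 + 1)/(sin(h) + 4)^3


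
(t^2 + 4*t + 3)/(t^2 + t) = (t + 3)/t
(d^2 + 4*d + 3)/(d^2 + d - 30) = (d^2 + 4*d + 3)/(d^2 + d - 30)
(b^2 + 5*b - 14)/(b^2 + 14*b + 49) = (b - 2)/(b + 7)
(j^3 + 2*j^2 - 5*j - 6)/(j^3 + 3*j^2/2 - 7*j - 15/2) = 2*(j - 2)/(2*j - 5)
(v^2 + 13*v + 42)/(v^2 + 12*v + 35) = (v + 6)/(v + 5)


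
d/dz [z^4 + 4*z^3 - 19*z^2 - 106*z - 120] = 4*z^3 + 12*z^2 - 38*z - 106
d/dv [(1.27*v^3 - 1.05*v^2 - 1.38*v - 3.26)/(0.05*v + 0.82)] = (0.127*v^3 + 3.0717*v^2 - 1.722*v - 0.9686)/(0.0025*v^2 + 0.082*v + 0.6724)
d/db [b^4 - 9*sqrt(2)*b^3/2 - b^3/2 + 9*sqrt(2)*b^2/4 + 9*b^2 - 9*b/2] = 4*b^3 - 27*sqrt(2)*b^2/2 - 3*b^2/2 + 9*sqrt(2)*b/2 + 18*b - 9/2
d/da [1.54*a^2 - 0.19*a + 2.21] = 3.08*a - 0.19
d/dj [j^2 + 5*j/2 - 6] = 2*j + 5/2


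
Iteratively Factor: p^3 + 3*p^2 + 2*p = (p)*(p^2 + 3*p + 2) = p*(p + 2)*(p + 1)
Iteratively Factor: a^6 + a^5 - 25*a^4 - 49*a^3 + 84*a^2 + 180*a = (a + 2)*(a^5 - a^4 - 23*a^3 - 3*a^2 + 90*a) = (a + 2)*(a + 3)*(a^4 - 4*a^3 - 11*a^2 + 30*a) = (a + 2)*(a + 3)^2*(a^3 - 7*a^2 + 10*a) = (a - 2)*(a + 2)*(a + 3)^2*(a^2 - 5*a) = a*(a - 2)*(a + 2)*(a + 3)^2*(a - 5)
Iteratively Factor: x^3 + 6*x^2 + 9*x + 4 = (x + 1)*(x^2 + 5*x + 4) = (x + 1)*(x + 4)*(x + 1)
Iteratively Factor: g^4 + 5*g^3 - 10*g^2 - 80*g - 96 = (g + 3)*(g^3 + 2*g^2 - 16*g - 32) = (g + 3)*(g + 4)*(g^2 - 2*g - 8) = (g + 2)*(g + 3)*(g + 4)*(g - 4)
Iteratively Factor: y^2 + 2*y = (y)*(y + 2)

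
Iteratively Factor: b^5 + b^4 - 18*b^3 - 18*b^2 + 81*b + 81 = (b + 3)*(b^4 - 2*b^3 - 12*b^2 + 18*b + 27) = (b - 3)*(b + 3)*(b^3 + b^2 - 9*b - 9) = (b - 3)^2*(b + 3)*(b^2 + 4*b + 3) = (b - 3)^2*(b + 3)^2*(b + 1)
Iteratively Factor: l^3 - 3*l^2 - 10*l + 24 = (l + 3)*(l^2 - 6*l + 8) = (l - 2)*(l + 3)*(l - 4)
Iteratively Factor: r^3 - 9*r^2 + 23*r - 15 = (r - 5)*(r^2 - 4*r + 3) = (r - 5)*(r - 1)*(r - 3)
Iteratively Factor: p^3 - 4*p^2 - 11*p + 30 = (p - 2)*(p^2 - 2*p - 15) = (p - 2)*(p + 3)*(p - 5)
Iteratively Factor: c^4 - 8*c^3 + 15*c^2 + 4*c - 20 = (c - 5)*(c^3 - 3*c^2 + 4) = (c - 5)*(c - 2)*(c^2 - c - 2) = (c - 5)*(c - 2)^2*(c + 1)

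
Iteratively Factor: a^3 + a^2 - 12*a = (a + 4)*(a^2 - 3*a) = (a - 3)*(a + 4)*(a)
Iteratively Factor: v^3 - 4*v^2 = (v)*(v^2 - 4*v) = v^2*(v - 4)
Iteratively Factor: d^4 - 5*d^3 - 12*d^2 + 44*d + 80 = (d - 4)*(d^3 - d^2 - 16*d - 20) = (d - 4)*(d + 2)*(d^2 - 3*d - 10) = (d - 5)*(d - 4)*(d + 2)*(d + 2)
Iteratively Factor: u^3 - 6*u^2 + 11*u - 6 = (u - 3)*(u^2 - 3*u + 2) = (u - 3)*(u - 1)*(u - 2)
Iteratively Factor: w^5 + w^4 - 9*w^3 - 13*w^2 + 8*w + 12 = (w - 1)*(w^4 + 2*w^3 - 7*w^2 - 20*w - 12) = (w - 1)*(w + 2)*(w^3 - 7*w - 6) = (w - 1)*(w + 1)*(w + 2)*(w^2 - w - 6) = (w - 3)*(w - 1)*(w + 1)*(w + 2)*(w + 2)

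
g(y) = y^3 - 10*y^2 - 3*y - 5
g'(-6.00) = 225.00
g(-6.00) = -563.00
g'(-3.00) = 84.00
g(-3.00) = -113.00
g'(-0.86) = 16.42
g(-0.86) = -10.45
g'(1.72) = -28.52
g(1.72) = -34.66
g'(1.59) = -27.22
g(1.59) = -31.03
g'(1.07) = -20.97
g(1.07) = -18.43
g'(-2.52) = 66.45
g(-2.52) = -76.95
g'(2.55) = -34.49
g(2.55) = -61.09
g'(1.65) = -27.83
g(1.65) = -32.68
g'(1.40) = -25.12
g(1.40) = -26.06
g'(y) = 3*y^2 - 20*y - 3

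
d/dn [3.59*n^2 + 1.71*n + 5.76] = 7.18*n + 1.71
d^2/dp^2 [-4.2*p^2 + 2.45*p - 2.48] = -8.40000000000000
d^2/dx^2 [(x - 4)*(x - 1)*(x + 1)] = 6*x - 8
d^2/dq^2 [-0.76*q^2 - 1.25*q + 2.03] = -1.52000000000000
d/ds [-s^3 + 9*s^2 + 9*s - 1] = -3*s^2 + 18*s + 9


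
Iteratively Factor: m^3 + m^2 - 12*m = (m - 3)*(m^2 + 4*m) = (m - 3)*(m + 4)*(m)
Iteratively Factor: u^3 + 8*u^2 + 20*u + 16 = (u + 4)*(u^2 + 4*u + 4) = (u + 2)*(u + 4)*(u + 2)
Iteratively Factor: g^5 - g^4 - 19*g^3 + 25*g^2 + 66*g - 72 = (g + 2)*(g^4 - 3*g^3 - 13*g^2 + 51*g - 36) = (g - 3)*(g + 2)*(g^3 - 13*g + 12) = (g - 3)*(g + 2)*(g + 4)*(g^2 - 4*g + 3) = (g - 3)*(g - 1)*(g + 2)*(g + 4)*(g - 3)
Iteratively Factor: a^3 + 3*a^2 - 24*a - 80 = (a + 4)*(a^2 - a - 20) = (a - 5)*(a + 4)*(a + 4)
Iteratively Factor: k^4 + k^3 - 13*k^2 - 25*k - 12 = (k - 4)*(k^3 + 5*k^2 + 7*k + 3) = (k - 4)*(k + 3)*(k^2 + 2*k + 1) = (k - 4)*(k + 1)*(k + 3)*(k + 1)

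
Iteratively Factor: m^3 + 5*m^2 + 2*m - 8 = (m + 4)*(m^2 + m - 2) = (m - 1)*(m + 4)*(m + 2)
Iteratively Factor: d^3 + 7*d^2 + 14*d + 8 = (d + 1)*(d^2 + 6*d + 8) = (d + 1)*(d + 2)*(d + 4)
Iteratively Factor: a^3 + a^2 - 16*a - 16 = (a + 4)*(a^2 - 3*a - 4) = (a - 4)*(a + 4)*(a + 1)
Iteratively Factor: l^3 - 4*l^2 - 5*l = (l)*(l^2 - 4*l - 5) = l*(l - 5)*(l + 1)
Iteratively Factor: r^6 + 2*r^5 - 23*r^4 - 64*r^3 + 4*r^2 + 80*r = (r + 2)*(r^5 - 23*r^3 - 18*r^2 + 40*r) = r*(r + 2)*(r^4 - 23*r^2 - 18*r + 40) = r*(r + 2)*(r + 4)*(r^3 - 4*r^2 - 7*r + 10) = r*(r - 5)*(r + 2)*(r + 4)*(r^2 + r - 2) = r*(r - 5)*(r - 1)*(r + 2)*(r + 4)*(r + 2)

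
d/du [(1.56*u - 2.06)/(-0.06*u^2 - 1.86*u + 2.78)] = (0.0936*u^2 - 0.2472*u + 0.5052)/(0.0036*u^4 + 0.2232*u^3 + 3.126*u^2 - 10.3416*u + 7.7284)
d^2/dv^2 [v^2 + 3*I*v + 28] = 2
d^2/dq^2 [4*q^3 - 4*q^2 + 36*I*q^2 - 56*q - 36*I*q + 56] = 24*q - 8 + 72*I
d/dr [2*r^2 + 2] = 4*r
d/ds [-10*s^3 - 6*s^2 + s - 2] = -30*s^2 - 12*s + 1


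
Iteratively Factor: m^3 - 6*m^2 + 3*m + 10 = (m - 2)*(m^2 - 4*m - 5) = (m - 2)*(m + 1)*(m - 5)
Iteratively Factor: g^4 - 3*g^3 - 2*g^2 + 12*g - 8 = (g - 2)*(g^3 - g^2 - 4*g + 4) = (g - 2)^2*(g^2 + g - 2) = (g - 2)^2*(g - 1)*(g + 2)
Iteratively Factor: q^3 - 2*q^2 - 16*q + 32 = (q + 4)*(q^2 - 6*q + 8) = (q - 2)*(q + 4)*(q - 4)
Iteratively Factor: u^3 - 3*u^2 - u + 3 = (u + 1)*(u^2 - 4*u + 3) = (u - 3)*(u + 1)*(u - 1)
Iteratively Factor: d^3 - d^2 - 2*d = (d - 2)*(d^2 + d) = (d - 2)*(d + 1)*(d)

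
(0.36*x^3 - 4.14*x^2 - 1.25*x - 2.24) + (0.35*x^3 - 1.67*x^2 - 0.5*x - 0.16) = 0.71*x^3 - 5.81*x^2 - 1.75*x - 2.4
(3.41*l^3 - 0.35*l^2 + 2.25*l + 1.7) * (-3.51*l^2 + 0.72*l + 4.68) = -11.9691*l^5 + 3.6837*l^4 + 7.8093*l^3 - 5.985*l^2 + 11.754*l + 7.956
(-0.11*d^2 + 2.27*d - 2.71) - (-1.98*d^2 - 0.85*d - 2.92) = 1.87*d^2 + 3.12*d + 0.21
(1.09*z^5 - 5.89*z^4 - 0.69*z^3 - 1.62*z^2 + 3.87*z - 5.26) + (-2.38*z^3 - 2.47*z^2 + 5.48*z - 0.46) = 1.09*z^5 - 5.89*z^4 - 3.07*z^3 - 4.09*z^2 + 9.35*z - 5.72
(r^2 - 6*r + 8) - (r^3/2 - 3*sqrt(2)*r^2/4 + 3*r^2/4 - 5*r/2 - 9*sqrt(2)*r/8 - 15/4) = -r^3/2 + r^2/4 + 3*sqrt(2)*r^2/4 - 7*r/2 + 9*sqrt(2)*r/8 + 47/4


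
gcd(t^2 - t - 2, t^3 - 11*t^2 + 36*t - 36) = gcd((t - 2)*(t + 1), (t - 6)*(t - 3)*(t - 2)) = t - 2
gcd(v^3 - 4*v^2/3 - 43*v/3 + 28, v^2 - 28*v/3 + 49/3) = v - 7/3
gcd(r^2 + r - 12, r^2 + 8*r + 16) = r + 4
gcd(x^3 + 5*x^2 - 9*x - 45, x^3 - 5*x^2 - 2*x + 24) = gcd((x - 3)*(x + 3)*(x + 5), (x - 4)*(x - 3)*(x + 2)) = x - 3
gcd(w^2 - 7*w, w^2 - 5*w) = w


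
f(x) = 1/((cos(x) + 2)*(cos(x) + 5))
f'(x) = sin(x)/((cos(x) + 2)*(cos(x) + 5)^2) + sin(x)/((cos(x) + 2)^2*(cos(x) + 5)) = (2*cos(x) + 7)*sin(x)/((cos(x) + 2)^2*(cos(x) + 5)^2)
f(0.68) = 0.06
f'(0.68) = 0.02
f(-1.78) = 0.12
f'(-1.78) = -0.09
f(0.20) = 0.06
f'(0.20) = 0.01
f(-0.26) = 0.06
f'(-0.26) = -0.01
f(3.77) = 0.20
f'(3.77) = -0.13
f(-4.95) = 0.09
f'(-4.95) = 0.05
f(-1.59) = 0.10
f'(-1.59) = -0.07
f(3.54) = 0.23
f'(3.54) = -0.10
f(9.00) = 0.22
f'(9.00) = 0.11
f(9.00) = 0.22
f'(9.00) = 0.11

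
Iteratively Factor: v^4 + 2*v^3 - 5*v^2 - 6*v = (v + 1)*(v^3 + v^2 - 6*v) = (v - 2)*(v + 1)*(v^2 + 3*v) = v*(v - 2)*(v + 1)*(v + 3)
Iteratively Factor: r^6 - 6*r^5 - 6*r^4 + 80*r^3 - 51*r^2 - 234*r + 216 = (r + 2)*(r^5 - 8*r^4 + 10*r^3 + 60*r^2 - 171*r + 108) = (r + 2)*(r + 3)*(r^4 - 11*r^3 + 43*r^2 - 69*r + 36) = (r - 4)*(r + 2)*(r + 3)*(r^3 - 7*r^2 + 15*r - 9) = (r - 4)*(r - 3)*(r + 2)*(r + 3)*(r^2 - 4*r + 3) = (r - 4)*(r - 3)*(r - 1)*(r + 2)*(r + 3)*(r - 3)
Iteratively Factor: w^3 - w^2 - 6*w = (w - 3)*(w^2 + 2*w) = (w - 3)*(w + 2)*(w)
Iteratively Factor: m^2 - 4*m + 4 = (m - 2)*(m - 2)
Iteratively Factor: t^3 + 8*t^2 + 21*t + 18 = (t + 2)*(t^2 + 6*t + 9) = (t + 2)*(t + 3)*(t + 3)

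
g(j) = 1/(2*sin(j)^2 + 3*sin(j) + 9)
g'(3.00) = 0.04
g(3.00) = 0.11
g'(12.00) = -0.01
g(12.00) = 0.13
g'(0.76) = -0.03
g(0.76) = 0.08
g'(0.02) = -0.04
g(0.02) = 0.11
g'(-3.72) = 0.03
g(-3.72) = 0.09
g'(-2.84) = 0.03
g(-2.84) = 0.12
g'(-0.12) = -0.03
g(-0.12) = 0.12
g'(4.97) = 0.00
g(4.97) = 0.13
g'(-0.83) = -0.00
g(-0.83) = 0.13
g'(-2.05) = -0.00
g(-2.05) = 0.13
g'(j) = (-4*sin(j)*cos(j) - 3*cos(j))/(2*sin(j)^2 + 3*sin(j) + 9)^2 = -(4*sin(j) + 3)*cos(j)/(3*sin(j) - cos(2*j) + 10)^2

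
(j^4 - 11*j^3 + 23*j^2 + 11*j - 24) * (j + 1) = j^5 - 10*j^4 + 12*j^3 + 34*j^2 - 13*j - 24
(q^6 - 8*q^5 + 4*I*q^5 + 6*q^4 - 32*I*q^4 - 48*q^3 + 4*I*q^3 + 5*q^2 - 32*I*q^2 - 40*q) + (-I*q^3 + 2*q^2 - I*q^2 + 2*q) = q^6 - 8*q^5 + 4*I*q^5 + 6*q^4 - 32*I*q^4 - 48*q^3 + 3*I*q^3 + 7*q^2 - 33*I*q^2 - 38*q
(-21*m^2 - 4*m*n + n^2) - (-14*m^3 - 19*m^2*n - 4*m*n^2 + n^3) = 14*m^3 + 19*m^2*n - 21*m^2 + 4*m*n^2 - 4*m*n - n^3 + n^2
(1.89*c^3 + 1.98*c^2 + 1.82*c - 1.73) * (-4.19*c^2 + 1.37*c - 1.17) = -7.9191*c^5 - 5.7069*c^4 - 7.1245*c^3 + 7.4255*c^2 - 4.4995*c + 2.0241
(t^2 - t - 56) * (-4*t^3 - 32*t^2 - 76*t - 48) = -4*t^5 - 28*t^4 + 180*t^3 + 1820*t^2 + 4304*t + 2688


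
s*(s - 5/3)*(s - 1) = s^3 - 8*s^2/3 + 5*s/3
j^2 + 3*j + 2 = (j + 1)*(j + 2)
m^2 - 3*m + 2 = (m - 2)*(m - 1)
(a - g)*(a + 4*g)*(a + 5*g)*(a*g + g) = a^4*g + 8*a^3*g^2 + a^3*g + 11*a^2*g^3 + 8*a^2*g^2 - 20*a*g^4 + 11*a*g^3 - 20*g^4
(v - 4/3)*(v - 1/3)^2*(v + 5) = v^4 + 3*v^3 - 9*v^2 + 131*v/27 - 20/27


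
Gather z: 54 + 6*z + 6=6*z + 60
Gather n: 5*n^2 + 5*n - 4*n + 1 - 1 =5*n^2 + n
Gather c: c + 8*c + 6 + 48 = 9*c + 54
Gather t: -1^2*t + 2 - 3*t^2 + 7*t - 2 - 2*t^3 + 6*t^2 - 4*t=-2*t^3 + 3*t^2 + 2*t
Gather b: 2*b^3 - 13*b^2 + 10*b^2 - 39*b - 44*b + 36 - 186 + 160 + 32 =2*b^3 - 3*b^2 - 83*b + 42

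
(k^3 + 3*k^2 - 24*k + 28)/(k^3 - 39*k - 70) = (-k^3 - 3*k^2 + 24*k - 28)/(-k^3 + 39*k + 70)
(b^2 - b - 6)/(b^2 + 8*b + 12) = (b - 3)/(b + 6)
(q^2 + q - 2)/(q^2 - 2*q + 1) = (q + 2)/(q - 1)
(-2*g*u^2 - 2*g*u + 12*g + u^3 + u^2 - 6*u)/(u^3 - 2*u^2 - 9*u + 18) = (-2*g + u)/(u - 3)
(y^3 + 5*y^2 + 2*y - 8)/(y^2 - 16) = (y^2 + y - 2)/(y - 4)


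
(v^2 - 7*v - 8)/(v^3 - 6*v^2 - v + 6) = (v - 8)/(v^2 - 7*v + 6)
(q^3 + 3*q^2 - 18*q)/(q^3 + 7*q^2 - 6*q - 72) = q/(q + 4)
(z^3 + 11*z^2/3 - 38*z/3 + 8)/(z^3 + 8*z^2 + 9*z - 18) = (z - 4/3)/(z + 3)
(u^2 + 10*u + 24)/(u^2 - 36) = (u + 4)/(u - 6)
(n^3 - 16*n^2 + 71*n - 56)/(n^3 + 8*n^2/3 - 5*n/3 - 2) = 3*(n^2 - 15*n + 56)/(3*n^2 + 11*n + 6)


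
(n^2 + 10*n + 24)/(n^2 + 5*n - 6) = (n + 4)/(n - 1)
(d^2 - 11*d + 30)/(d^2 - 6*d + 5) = (d - 6)/(d - 1)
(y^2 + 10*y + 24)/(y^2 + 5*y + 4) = (y + 6)/(y + 1)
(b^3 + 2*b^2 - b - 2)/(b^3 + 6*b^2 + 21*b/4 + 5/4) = 4*(b^3 + 2*b^2 - b - 2)/(4*b^3 + 24*b^2 + 21*b + 5)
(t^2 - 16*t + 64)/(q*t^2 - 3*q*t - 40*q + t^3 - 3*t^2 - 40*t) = (t - 8)/(q*t + 5*q + t^2 + 5*t)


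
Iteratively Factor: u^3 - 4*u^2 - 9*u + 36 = (u + 3)*(u^2 - 7*u + 12) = (u - 4)*(u + 3)*(u - 3)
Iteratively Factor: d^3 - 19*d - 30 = (d - 5)*(d^2 + 5*d + 6) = (d - 5)*(d + 3)*(d + 2)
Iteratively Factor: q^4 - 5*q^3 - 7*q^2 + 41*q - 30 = (q - 2)*(q^3 - 3*q^2 - 13*q + 15) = (q - 5)*(q - 2)*(q^2 + 2*q - 3) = (q - 5)*(q - 2)*(q + 3)*(q - 1)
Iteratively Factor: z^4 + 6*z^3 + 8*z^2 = (z)*(z^3 + 6*z^2 + 8*z) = z*(z + 2)*(z^2 + 4*z) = z*(z + 2)*(z + 4)*(z)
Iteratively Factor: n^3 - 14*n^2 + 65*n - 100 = (n - 5)*(n^2 - 9*n + 20) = (n - 5)*(n - 4)*(n - 5)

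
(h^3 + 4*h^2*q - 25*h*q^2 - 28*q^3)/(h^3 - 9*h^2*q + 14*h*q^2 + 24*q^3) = (-h - 7*q)/(-h + 6*q)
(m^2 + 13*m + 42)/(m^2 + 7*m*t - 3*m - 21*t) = (m^2 + 13*m + 42)/(m^2 + 7*m*t - 3*m - 21*t)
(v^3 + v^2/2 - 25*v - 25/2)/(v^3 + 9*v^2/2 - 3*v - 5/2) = (v - 5)/(v - 1)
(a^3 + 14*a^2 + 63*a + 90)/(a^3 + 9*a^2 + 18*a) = (a + 5)/a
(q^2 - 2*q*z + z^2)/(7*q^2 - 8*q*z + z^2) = (-q + z)/(-7*q + z)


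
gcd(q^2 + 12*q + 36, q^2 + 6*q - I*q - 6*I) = q + 6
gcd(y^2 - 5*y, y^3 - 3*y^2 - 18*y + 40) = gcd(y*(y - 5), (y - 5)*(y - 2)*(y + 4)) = y - 5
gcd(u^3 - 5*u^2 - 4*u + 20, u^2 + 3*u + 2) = u + 2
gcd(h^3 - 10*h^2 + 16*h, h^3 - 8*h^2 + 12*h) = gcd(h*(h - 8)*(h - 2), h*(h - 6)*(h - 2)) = h^2 - 2*h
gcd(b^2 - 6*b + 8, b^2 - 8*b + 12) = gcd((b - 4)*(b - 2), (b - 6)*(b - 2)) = b - 2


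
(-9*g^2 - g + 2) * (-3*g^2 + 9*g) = 27*g^4 - 78*g^3 - 15*g^2 + 18*g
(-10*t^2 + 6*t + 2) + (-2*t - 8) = -10*t^2 + 4*t - 6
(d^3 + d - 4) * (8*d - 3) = 8*d^4 - 3*d^3 + 8*d^2 - 35*d + 12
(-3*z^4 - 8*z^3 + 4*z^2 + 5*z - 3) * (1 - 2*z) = 6*z^5 + 13*z^4 - 16*z^3 - 6*z^2 + 11*z - 3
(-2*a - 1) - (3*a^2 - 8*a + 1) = -3*a^2 + 6*a - 2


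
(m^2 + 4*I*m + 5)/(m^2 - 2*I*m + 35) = (m - I)/(m - 7*I)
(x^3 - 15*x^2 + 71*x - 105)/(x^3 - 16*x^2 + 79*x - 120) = (x - 7)/(x - 8)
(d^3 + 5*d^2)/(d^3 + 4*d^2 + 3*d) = d*(d + 5)/(d^2 + 4*d + 3)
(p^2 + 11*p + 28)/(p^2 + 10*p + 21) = (p + 4)/(p + 3)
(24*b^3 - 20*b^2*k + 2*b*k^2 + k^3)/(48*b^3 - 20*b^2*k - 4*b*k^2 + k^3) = (12*b^2 - 4*b*k - k^2)/(24*b^2 + 2*b*k - k^2)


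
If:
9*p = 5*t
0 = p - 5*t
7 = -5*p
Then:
No Solution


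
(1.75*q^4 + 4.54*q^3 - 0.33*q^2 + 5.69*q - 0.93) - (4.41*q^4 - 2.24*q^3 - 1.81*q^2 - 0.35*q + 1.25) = -2.66*q^4 + 6.78*q^3 + 1.48*q^2 + 6.04*q - 2.18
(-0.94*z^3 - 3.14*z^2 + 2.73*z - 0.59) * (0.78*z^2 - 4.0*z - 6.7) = -0.7332*z^5 + 1.3108*z^4 + 20.9874*z^3 + 9.6578*z^2 - 15.931*z + 3.953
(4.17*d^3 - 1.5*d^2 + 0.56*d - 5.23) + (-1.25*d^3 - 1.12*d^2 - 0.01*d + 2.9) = 2.92*d^3 - 2.62*d^2 + 0.55*d - 2.33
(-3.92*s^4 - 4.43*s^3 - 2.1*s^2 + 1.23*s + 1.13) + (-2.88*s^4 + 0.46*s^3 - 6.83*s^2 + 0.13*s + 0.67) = -6.8*s^4 - 3.97*s^3 - 8.93*s^2 + 1.36*s + 1.8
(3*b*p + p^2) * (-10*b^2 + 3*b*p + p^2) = -30*b^3*p - b^2*p^2 + 6*b*p^3 + p^4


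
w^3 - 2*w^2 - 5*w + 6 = (w - 3)*(w - 1)*(w + 2)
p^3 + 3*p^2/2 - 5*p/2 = p*(p - 1)*(p + 5/2)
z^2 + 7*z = z*(z + 7)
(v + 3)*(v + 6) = v^2 + 9*v + 18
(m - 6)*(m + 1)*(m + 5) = m^3 - 31*m - 30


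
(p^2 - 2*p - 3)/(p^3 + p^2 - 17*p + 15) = (p + 1)/(p^2 + 4*p - 5)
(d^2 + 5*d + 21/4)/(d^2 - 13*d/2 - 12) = (d + 7/2)/(d - 8)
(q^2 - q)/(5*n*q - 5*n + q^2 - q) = q/(5*n + q)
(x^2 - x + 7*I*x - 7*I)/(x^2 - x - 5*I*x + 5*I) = (x + 7*I)/(x - 5*I)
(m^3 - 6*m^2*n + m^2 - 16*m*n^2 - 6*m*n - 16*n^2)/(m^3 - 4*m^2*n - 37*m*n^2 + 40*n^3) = (m^2 + 2*m*n + m + 2*n)/(m^2 + 4*m*n - 5*n^2)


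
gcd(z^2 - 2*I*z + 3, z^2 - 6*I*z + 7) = z + I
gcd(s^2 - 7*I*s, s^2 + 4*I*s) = s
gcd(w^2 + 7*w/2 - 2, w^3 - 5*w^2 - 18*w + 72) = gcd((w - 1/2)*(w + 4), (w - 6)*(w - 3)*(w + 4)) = w + 4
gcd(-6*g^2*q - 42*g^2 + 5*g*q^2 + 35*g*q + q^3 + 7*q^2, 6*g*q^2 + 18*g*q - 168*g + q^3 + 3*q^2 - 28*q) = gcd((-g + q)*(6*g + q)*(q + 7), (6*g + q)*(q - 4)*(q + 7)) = 6*g*q + 42*g + q^2 + 7*q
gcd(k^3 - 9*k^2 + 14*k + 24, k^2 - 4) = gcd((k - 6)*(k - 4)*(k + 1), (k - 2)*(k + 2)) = 1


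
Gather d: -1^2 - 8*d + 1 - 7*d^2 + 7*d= -7*d^2 - d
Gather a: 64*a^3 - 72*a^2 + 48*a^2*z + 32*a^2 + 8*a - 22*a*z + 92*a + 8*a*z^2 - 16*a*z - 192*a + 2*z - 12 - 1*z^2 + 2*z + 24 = 64*a^3 + a^2*(48*z - 40) + a*(8*z^2 - 38*z - 92) - z^2 + 4*z + 12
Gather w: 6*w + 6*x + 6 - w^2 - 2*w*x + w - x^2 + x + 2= -w^2 + w*(7 - 2*x) - x^2 + 7*x + 8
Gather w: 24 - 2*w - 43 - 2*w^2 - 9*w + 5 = -2*w^2 - 11*w - 14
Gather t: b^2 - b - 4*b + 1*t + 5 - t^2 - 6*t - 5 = b^2 - 5*b - t^2 - 5*t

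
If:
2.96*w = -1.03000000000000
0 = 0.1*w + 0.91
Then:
No Solution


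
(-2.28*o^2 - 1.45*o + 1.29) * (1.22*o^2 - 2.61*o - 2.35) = -2.7816*o^4 + 4.1818*o^3 + 10.7163*o^2 + 0.0406000000000004*o - 3.0315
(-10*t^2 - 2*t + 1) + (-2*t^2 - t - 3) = -12*t^2 - 3*t - 2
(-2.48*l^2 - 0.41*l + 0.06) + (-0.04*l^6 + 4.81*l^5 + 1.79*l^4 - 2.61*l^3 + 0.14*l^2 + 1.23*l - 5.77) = -0.04*l^6 + 4.81*l^5 + 1.79*l^4 - 2.61*l^3 - 2.34*l^2 + 0.82*l - 5.71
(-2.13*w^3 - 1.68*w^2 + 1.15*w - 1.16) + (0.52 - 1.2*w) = -2.13*w^3 - 1.68*w^2 - 0.05*w - 0.64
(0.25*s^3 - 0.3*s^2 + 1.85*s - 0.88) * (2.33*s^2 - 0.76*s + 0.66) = 0.5825*s^5 - 0.889*s^4 + 4.7035*s^3 - 3.6544*s^2 + 1.8898*s - 0.5808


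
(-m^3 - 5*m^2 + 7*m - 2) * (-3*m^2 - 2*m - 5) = 3*m^5 + 17*m^4 - 6*m^3 + 17*m^2 - 31*m + 10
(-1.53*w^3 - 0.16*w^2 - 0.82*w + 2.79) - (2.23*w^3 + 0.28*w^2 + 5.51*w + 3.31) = -3.76*w^3 - 0.44*w^2 - 6.33*w - 0.52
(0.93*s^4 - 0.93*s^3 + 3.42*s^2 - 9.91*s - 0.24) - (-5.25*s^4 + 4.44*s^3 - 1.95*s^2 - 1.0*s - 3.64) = 6.18*s^4 - 5.37*s^3 + 5.37*s^2 - 8.91*s + 3.4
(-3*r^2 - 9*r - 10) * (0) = 0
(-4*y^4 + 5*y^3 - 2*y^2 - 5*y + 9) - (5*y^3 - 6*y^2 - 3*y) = -4*y^4 + 4*y^2 - 2*y + 9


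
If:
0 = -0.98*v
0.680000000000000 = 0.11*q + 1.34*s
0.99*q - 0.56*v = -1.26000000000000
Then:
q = -1.27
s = 0.61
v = 0.00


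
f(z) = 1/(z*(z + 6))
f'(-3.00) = 0.00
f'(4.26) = -0.01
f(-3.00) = -0.11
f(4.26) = 0.02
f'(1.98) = -0.04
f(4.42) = 0.02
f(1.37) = 0.10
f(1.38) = 0.10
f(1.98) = 0.06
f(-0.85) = -0.23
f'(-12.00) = 0.00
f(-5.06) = -0.21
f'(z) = -1/(z*(z + 6)^2) - 1/(z^2*(z + 6))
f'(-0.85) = -0.22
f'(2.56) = -0.02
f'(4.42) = -0.01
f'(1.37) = -0.09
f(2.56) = 0.05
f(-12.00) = 0.01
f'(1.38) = -0.08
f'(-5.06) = 0.18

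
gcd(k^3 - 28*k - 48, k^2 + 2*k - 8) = k + 4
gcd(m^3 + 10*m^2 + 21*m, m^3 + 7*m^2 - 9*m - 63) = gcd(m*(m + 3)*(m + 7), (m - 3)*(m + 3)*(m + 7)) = m^2 + 10*m + 21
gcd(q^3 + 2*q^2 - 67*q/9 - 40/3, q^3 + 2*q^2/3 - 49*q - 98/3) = 1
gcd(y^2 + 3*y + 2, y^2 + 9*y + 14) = y + 2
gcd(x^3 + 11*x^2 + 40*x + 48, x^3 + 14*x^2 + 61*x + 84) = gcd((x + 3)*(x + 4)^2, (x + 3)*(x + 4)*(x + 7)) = x^2 + 7*x + 12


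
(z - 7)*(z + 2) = z^2 - 5*z - 14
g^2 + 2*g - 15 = (g - 3)*(g + 5)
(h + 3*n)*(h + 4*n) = h^2 + 7*h*n + 12*n^2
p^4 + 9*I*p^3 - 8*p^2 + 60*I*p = p*(p - 2*I)*(p + 5*I)*(p + 6*I)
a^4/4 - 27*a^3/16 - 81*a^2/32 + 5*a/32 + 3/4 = (a/4 + 1/4)*(a - 8)*(a - 1/2)*(a + 3/4)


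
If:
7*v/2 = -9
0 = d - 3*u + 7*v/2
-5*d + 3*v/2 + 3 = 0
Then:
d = -6/35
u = -107/35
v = -18/7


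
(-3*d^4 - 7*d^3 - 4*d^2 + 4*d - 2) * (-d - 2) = 3*d^5 + 13*d^4 + 18*d^3 + 4*d^2 - 6*d + 4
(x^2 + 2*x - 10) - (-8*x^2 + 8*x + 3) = 9*x^2 - 6*x - 13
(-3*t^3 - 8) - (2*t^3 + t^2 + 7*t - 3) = -5*t^3 - t^2 - 7*t - 5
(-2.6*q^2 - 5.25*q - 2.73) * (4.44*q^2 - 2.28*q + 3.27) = -11.544*q^4 - 17.382*q^3 - 8.65320000000001*q^2 - 10.9431*q - 8.9271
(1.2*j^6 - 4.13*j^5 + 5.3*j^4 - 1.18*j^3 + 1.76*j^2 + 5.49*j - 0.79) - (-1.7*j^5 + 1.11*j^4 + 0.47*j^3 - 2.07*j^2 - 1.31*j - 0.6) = 1.2*j^6 - 2.43*j^5 + 4.19*j^4 - 1.65*j^3 + 3.83*j^2 + 6.8*j - 0.19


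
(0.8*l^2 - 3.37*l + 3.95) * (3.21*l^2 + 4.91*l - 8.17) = 2.568*l^4 - 6.8897*l^3 - 10.4032*l^2 + 46.9274*l - 32.2715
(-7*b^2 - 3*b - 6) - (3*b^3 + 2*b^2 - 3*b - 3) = -3*b^3 - 9*b^2 - 3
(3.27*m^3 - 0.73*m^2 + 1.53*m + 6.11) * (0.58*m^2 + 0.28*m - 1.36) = 1.8966*m^5 + 0.4922*m^4 - 3.7642*m^3 + 4.965*m^2 - 0.37*m - 8.3096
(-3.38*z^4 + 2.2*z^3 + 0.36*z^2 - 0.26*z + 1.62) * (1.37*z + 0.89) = -4.6306*z^5 + 0.00580000000000069*z^4 + 2.4512*z^3 - 0.0358*z^2 + 1.988*z + 1.4418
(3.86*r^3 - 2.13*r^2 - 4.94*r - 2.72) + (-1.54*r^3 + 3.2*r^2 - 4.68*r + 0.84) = 2.32*r^3 + 1.07*r^2 - 9.62*r - 1.88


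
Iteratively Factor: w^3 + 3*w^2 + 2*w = (w + 2)*(w^2 + w) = w*(w + 2)*(w + 1)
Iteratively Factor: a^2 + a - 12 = (a + 4)*(a - 3)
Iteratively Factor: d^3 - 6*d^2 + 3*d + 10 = (d + 1)*(d^2 - 7*d + 10) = (d - 2)*(d + 1)*(d - 5)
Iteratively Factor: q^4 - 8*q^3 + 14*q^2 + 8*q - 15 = (q - 5)*(q^3 - 3*q^2 - q + 3) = (q - 5)*(q - 1)*(q^2 - 2*q - 3) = (q - 5)*(q - 1)*(q + 1)*(q - 3)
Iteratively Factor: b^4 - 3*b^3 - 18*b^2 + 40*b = (b - 2)*(b^3 - b^2 - 20*b) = b*(b - 2)*(b^2 - b - 20) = b*(b - 2)*(b + 4)*(b - 5)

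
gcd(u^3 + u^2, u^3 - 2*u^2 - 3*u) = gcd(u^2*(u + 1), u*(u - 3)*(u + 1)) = u^2 + u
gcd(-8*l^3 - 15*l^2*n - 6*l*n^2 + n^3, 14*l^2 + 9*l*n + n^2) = 1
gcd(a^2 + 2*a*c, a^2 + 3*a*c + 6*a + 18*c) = 1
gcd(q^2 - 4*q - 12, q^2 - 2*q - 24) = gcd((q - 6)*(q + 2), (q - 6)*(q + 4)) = q - 6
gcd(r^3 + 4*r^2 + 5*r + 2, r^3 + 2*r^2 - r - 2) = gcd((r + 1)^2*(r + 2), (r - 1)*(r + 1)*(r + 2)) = r^2 + 3*r + 2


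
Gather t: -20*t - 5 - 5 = -20*t - 10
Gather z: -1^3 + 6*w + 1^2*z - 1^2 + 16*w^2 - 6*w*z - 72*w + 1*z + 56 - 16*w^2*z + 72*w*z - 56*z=16*w^2 - 66*w + z*(-16*w^2 + 66*w - 54) + 54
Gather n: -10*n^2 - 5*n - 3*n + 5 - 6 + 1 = -10*n^2 - 8*n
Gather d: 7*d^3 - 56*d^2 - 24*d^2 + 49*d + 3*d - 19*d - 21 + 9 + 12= 7*d^3 - 80*d^2 + 33*d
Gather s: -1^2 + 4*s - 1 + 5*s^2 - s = 5*s^2 + 3*s - 2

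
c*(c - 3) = c^2 - 3*c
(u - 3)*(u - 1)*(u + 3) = u^3 - u^2 - 9*u + 9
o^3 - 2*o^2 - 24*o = o*(o - 6)*(o + 4)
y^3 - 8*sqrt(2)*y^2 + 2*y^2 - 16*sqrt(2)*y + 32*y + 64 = (y + 2)*(y - 4*sqrt(2))^2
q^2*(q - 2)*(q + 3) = q^4 + q^3 - 6*q^2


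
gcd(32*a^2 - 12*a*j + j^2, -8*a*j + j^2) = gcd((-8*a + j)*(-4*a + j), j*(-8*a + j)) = 8*a - j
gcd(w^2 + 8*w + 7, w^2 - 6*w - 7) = w + 1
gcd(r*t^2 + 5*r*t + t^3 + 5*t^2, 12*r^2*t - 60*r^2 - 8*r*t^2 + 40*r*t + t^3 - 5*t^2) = 1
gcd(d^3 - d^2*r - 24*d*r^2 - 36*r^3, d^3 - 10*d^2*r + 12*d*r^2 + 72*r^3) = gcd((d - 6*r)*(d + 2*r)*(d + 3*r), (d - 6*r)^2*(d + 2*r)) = -d^2 + 4*d*r + 12*r^2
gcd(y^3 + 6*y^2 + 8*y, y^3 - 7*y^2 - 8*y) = y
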